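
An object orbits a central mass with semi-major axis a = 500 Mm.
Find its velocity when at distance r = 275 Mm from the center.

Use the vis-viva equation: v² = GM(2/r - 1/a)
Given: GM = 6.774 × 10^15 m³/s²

Convert to SI: a = 500 Mm = 5e+08 m; r = 275 Mm = 2.75e+08 m.
Vis-viva: v = √(GM · (2/r − 1/a)).
2/r − 1/a = 2/2.75e+08 − 1/5e+08 = 5.27273e-09 m⁻¹.
v = √(6.774e+15 · 5.27273e-09) m/s ≈ 5976 m/s = 5.976 km/s.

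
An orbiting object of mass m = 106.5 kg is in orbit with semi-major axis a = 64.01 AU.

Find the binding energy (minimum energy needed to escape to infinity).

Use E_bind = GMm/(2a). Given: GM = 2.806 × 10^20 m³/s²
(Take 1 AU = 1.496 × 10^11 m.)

Convert to SI: a = 64.01 AU = 9.5759e+12 m.
Total orbital energy is E = −GMm/(2a); binding energy is E_bind = −E = GMm/(2a).
E_bind = 2.806e+20 · 106.5 / (2 · 9.5759e+12) J ≈ 1.56e+09 J = 1.56 GJ.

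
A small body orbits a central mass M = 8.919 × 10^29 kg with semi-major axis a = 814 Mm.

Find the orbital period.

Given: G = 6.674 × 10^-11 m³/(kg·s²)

Convert to SI: a = 814 Mm = 8.14e+08 m.
GM = G · M = 6.674e-11 · 8.919e+29 = 5.95254e+19 m³/s².
Kepler's third law: T = 2π √(a³ / GM).
Substituting a = 8.14e+08 m and GM = 5.95254e+19 m³/s²:
T = 2π √((8.14e+08)³ / 5.95254e+19) s
T ≈ 1.891e+04 s = 5.254 hours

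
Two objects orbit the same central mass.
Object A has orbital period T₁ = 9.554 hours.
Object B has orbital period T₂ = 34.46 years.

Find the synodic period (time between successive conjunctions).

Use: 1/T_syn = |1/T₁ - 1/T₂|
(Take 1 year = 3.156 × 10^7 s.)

Convert to SI: T₁ = 9.554 hours = 34394.4 s; T₂ = 34.46 years = 1.08756e+09 s.
T_syn = |T₁ · T₂ / (T₁ − T₂)|.
T_syn = |34394.4 · 1.08756e+09 / (34394.4 − 1.08756e+09)| s ≈ 3.44e+04 s = 9.554 hours.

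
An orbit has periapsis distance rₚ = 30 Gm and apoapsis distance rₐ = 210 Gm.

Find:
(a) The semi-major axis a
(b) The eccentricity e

Convert to SI: rₚ = 30 Gm = 3e+10 m; rₐ = 210 Gm = 2.1e+11 m.
(a) a = (rₚ + rₐ) / 2 = (3e+10 + 2.1e+11) / 2 ≈ 1.2e+11 m = 120 Gm.
(b) e = (rₐ − rₚ) / (rₐ + rₚ) = (2.1e+11 − 3e+10) / (2.1e+11 + 3e+10) ≈ 0.75.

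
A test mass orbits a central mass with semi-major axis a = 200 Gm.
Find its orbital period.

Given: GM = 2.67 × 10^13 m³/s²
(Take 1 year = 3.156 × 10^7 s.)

Convert to SI: a = 200 Gm = 2e+11 m.
Kepler's third law: T = 2π √(a³ / GM).
Substituting a = 2e+11 m and GM = 2.67e+13 m³/s²:
T = 2π √((2e+11)³ / 2.67e+13) s
T ≈ 1.088e+11 s = 3446 years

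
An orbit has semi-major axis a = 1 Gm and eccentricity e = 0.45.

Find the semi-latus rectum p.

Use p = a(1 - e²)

Convert to SI: a = 1 Gm = 1e+09 m.
p = a (1 − e²).
p = 1e+09 · (1 − (0.45)²) = 1e+09 · 0.7975 ≈ 7.975e+08 m = 797.5 Mm.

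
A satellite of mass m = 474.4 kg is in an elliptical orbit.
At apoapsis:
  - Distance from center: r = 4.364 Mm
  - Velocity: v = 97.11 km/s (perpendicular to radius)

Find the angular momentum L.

Convert to SI: r = 4.364 Mm = 4.364e+06 m; v = 97.11 km/s = 97110 m/s.
Since v is perpendicular to r, L = m · v · r.
L = 474.4 · 97110 · 4.364e+06 kg·m²/s ≈ 2.01e+14 kg·m²/s.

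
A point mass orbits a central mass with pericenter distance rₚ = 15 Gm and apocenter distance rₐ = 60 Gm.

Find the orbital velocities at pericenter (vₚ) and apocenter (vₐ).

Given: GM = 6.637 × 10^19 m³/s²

Convert to SI: rₚ = 15 Gm = 1.5e+10 m; rₐ = 60 Gm = 6e+10 m.
Use the vis-viva equation v² = GM(2/r − 1/a) with a = (rₚ + rₐ)/2 = (1.5e+10 + 6e+10)/2 = 3.75e+10 m.
vₚ = √(GM · (2/rₚ − 1/a)) = √(6.637e+19 · (2/1.5e+10 − 1/3.75e+10)) m/s ≈ 8.414e+04 m/s = 84.14 km/s.
vₐ = √(GM · (2/rₐ − 1/a)) = √(6.637e+19 · (2/6e+10 − 1/3.75e+10)) m/s ≈ 2.103e+04 m/s = 21.03 km/s.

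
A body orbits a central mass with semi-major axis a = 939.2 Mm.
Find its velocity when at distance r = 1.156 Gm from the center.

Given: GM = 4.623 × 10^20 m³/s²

Convert to SI: a = 939.2 Mm = 9.392e+08 m; r = 1.156 Gm = 1.156e+09 m.
Vis-viva: v = √(GM · (2/r − 1/a)).
2/r − 1/a = 2/1.156e+09 − 1/9.392e+08 = 6.65368e-10 m⁻¹.
v = √(4.623e+20 · 6.65368e-10) m/s ≈ 5.546e+05 m/s = 554.6 km/s.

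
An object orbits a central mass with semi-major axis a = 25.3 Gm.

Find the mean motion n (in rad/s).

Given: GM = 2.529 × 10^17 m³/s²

Convert to SI: a = 25.3 Gm = 2.53e+10 m.
n = √(GM / a³).
n = √(2.529e+17 / (2.53e+10)³) rad/s ≈ 1.25e-07 rad/s.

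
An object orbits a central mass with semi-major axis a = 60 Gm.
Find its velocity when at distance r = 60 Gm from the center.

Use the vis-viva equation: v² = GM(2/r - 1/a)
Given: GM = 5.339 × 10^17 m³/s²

Convert to SI: a = 60 Gm = 6e+10 m; r = 60 Gm = 6e+10 m.
Vis-viva: v = √(GM · (2/r − 1/a)).
2/r − 1/a = 2/6e+10 − 1/6e+10 = 1.66667e-11 m⁻¹.
v = √(5.339e+17 · 1.66667e-11) m/s ≈ 2983 m/s = 2.983 km/s.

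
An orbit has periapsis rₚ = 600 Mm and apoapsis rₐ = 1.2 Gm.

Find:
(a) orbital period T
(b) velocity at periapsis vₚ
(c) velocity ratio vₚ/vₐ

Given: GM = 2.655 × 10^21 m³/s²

Convert to SI: rₚ = 600 Mm = 6e+08 m; rₐ = 1.2 Gm = 1.2e+09 m.
(a) With a = (rₚ + rₐ)/2 = 9e+08 m, T = 2π √(a³/GM) = 2π √((9e+08)³/2.655e+21) s ≈ 3292 s
(b) With a = (rₚ + rₐ)/2 = 9e+08 m, vₚ = √(GM (2/rₚ − 1/a)) = √(2.655e+21 · (2/6e+08 − 1/9e+08)) m/s ≈ 2.429e+06 m/s
(c) Conservation of angular momentum (rₚvₚ = rₐvₐ) gives vₚ/vₐ = rₐ/rₚ = 1.2e+09/6e+08 ≈ 2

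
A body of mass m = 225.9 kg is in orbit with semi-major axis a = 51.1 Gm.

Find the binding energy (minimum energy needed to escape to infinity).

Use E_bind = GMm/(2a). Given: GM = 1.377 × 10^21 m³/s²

Convert to SI: a = 51.1 Gm = 5.11e+10 m.
Total orbital energy is E = −GMm/(2a); binding energy is E_bind = −E = GMm/(2a).
E_bind = 1.377e+21 · 225.9 / (2 · 5.11e+10) J ≈ 3.044e+12 J = 3.044 TJ.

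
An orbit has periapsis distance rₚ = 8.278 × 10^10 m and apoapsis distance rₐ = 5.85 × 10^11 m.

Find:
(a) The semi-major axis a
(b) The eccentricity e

(a) a = (rₚ + rₐ) / 2 = (8.278e+10 + 5.85e+11) / 2 ≈ 3.339e+11 m = 3.339 × 10^11 m.
(b) e = (rₐ − rₚ) / (rₐ + rₚ) = (5.85e+11 − 8.278e+10) / (5.85e+11 + 8.278e+10) ≈ 0.7521.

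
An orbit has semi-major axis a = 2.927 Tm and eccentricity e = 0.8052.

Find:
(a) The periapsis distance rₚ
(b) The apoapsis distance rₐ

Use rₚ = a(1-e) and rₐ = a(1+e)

Convert to SI: a = 2.927 Tm = 2.927e+12 m.
(a) rₚ = a(1 − e) = 2.927e+12 · (1 − 0.8052) = 2.927e+12 · 0.1948 ≈ 5.702e+11 m = 570.2 Gm.
(b) rₐ = a(1 + e) = 2.927e+12 · (1 + 0.8052) = 2.927e+12 · 1.8052 ≈ 5.284e+12 m = 5.284 Tm.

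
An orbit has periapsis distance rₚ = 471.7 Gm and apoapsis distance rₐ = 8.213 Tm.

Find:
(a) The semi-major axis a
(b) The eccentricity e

Convert to SI: rₚ = 471.7 Gm = 4.717e+11 m; rₐ = 8.213 Tm = 8.213e+12 m.
(a) a = (rₚ + rₐ) / 2 = (4.717e+11 + 8.213e+12) / 2 ≈ 4.342e+12 m = 4.342 Tm.
(b) e = (rₐ − rₚ) / (rₐ + rₚ) = (8.213e+12 − 4.717e+11) / (8.213e+12 + 4.717e+11) ≈ 0.8914.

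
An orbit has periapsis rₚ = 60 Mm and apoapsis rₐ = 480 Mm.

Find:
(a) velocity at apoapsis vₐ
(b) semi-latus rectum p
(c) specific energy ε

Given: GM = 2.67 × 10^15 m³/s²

Convert to SI: rₚ = 60 Mm = 6e+07 m; rₐ = 480 Mm = 4.8e+08 m.
(a) With a = (rₚ + rₐ)/2 = 2.7e+08 m, vₐ = √(GM (2/rₐ − 1/a)) = √(2.67e+15 · (2/4.8e+08 − 1/2.7e+08)) m/s ≈ 1112 m/s
(b) From a = (rₚ + rₐ)/2 = 2.7e+08 m and e = (rₐ − rₚ)/(rₐ + rₚ) = 0.777778, p = a(1 − e²) = 2.7e+08 · (1 − (0.777778)²) ≈ 1.067e+08 m
(c) With a = (rₚ + rₐ)/2 = 2.7e+08 m, ε = −GM/(2a) = −2.67e+15/(2 · 2.7e+08) J/kg ≈ -4.944e+06 J/kg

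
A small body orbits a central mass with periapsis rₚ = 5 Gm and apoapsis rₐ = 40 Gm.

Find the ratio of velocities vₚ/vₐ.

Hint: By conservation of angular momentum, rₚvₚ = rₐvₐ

Convert to SI: rₚ = 5 Gm = 5e+09 m; rₐ = 40 Gm = 4e+10 m.
Conservation of angular momentum gives rₚvₚ = rₐvₐ, so vₚ/vₐ = rₐ/rₚ.
vₚ/vₐ = 4e+10 / 5e+09 ≈ 8.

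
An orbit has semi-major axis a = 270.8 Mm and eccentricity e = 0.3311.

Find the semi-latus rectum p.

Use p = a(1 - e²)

Convert to SI: a = 270.8 Mm = 2.708e+08 m.
p = a (1 − e²).
p = 2.708e+08 · (1 − (0.3311)²) = 2.708e+08 · 0.890373 ≈ 2.411e+08 m = 241.1 Mm.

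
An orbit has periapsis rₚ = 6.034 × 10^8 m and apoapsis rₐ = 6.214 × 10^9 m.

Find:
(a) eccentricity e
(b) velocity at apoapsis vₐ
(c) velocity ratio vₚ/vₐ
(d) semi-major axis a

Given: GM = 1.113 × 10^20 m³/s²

(a) e = (rₐ − rₚ)/(rₐ + rₚ) = (6.214e+09 − 6.034e+08)/(6.214e+09 + 6.034e+08) ≈ 0.823
(b) With a = (rₚ + rₐ)/2 = 3.4087e+09 m, vₐ = √(GM (2/rₐ − 1/a)) = √(1.113e+20 · (2/6.214e+09 − 1/3.4087e+09)) m/s ≈ 5.631e+04 m/s
(c) Conservation of angular momentum (rₚvₚ = rₐvₐ) gives vₚ/vₐ = rₐ/rₚ = 6.214e+09/6.034e+08 ≈ 10.3
(d) a = (rₚ + rₐ)/2 = (6.034e+08 + 6.214e+09)/2 ≈ 3.409e+09 m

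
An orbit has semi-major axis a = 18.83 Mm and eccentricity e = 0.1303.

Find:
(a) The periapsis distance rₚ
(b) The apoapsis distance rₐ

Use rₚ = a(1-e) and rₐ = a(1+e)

Convert to SI: a = 18.83 Mm = 1.883e+07 m.
(a) rₚ = a(1 − e) = 1.883e+07 · (1 − 0.1303) = 1.883e+07 · 0.8697 ≈ 1.638e+07 m = 16.38 Mm.
(b) rₐ = a(1 + e) = 1.883e+07 · (1 + 0.1303) = 1.883e+07 · 1.1303 ≈ 2.128e+07 m = 21.28 Mm.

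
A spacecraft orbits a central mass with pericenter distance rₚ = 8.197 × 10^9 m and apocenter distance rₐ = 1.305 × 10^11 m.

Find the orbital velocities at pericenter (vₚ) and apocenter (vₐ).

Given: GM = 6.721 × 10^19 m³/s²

Use the vis-viva equation v² = GM(2/r − 1/a) with a = (rₚ + rₐ)/2 = (8.197e+09 + 1.305e+11)/2 = 6.93485e+10 m.
vₚ = √(GM · (2/rₚ − 1/a)) = √(6.721e+19 · (2/8.197e+09 − 1/6.93485e+10)) m/s ≈ 1.242e+05 m/s = 124.2 km/s.
vₐ = √(GM · (2/rₐ − 1/a)) = √(6.721e+19 · (2/1.305e+11 − 1/6.93485e+10)) m/s ≈ 7802 m/s = 7.802 km/s.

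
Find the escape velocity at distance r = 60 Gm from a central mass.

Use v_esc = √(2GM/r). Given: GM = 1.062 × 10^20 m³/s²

Convert to SI: r = 60 Gm = 6e+10 m.
Escape velocity comes from setting total energy to zero: ½v² − GM/r = 0 ⇒ v_esc = √(2GM / r).
v_esc = √(2 · 1.062e+20 / 6e+10) m/s ≈ 5.95e+04 m/s = 59.5 km/s.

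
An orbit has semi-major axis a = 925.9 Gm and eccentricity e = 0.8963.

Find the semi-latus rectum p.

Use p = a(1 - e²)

Convert to SI: a = 925.9 Gm = 9.259e+11 m.
p = a (1 − e²).
p = 9.259e+11 · (1 − (0.8963)²) = 9.259e+11 · 0.196646 ≈ 1.821e+11 m = 182.1 Gm.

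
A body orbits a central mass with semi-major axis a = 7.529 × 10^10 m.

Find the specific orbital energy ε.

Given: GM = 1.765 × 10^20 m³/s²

ε = −GM / (2a).
ε = −1.765e+20 / (2 · 7.529e+10) J/kg ≈ -1.172e+09 J/kg = -1.172 GJ/kg.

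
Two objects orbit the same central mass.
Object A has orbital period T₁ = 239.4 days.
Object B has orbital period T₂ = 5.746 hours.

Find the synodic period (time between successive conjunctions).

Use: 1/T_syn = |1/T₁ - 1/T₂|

Convert to SI: T₁ = 239.4 days = 2.06842e+07 s; T₂ = 5.746 hours = 20685.6 s.
T_syn = |T₁ · T₂ / (T₁ − T₂)|.
T_syn = |2.06842e+07 · 20685.6 / (2.06842e+07 − 20685.6)| s ≈ 2.071e+04 s = 5.752 hours.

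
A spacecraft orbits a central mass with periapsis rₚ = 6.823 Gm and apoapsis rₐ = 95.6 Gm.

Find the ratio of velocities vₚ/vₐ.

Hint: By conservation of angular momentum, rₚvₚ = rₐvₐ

Convert to SI: rₚ = 6.823 Gm = 6.823e+09 m; rₐ = 95.6 Gm = 9.56e+10 m.
Conservation of angular momentum gives rₚvₚ = rₐvₐ, so vₚ/vₐ = rₐ/rₚ.
vₚ/vₐ = 9.56e+10 / 6.823e+09 ≈ 14.01.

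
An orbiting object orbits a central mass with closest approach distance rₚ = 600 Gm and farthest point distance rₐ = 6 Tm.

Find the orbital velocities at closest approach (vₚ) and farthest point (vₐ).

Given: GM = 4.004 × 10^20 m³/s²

Convert to SI: rₚ = 600 Gm = 6e+11 m; rₐ = 6 Tm = 6e+12 m.
Use the vis-viva equation v² = GM(2/r − 1/a) with a = (rₚ + rₐ)/2 = (6e+11 + 6e+12)/2 = 3.3e+12 m.
vₚ = √(GM · (2/rₚ − 1/a)) = √(4.004e+20 · (2/6e+11 − 1/3.3e+12)) m/s ≈ 3.483e+04 m/s = 34.83 km/s.
vₐ = √(GM · (2/rₐ − 1/a)) = √(4.004e+20 · (2/6e+12 − 1/3.3e+12)) m/s ≈ 3483 m/s = 3.483 km/s.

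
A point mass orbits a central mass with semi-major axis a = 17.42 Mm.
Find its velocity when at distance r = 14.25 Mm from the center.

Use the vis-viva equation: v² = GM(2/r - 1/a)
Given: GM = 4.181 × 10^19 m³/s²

Convert to SI: a = 17.42 Mm = 1.742e+07 m; r = 14.25 Mm = 1.425e+07 m.
Vis-viva: v = √(GM · (2/r − 1/a)).
2/r − 1/a = 2/1.425e+07 − 1/1.742e+07 = 8.29456e-08 m⁻¹.
v = √(4.181e+19 · 8.29456e-08) m/s ≈ 1.862e+06 m/s = 1862 km/s.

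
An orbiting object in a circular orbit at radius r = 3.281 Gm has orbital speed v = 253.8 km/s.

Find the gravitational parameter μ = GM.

Convert to SI: r = 3.281 Gm = 3.281e+09 m; v = 253.8 km/s = 253800 m/s.
For a circular orbit v² = GM/r, so GM = v² · r.
GM = (253800)² · 3.281e+09 m³/s² ≈ 2.113e+20 m³/s² = 2.113 × 10^20 m³/s².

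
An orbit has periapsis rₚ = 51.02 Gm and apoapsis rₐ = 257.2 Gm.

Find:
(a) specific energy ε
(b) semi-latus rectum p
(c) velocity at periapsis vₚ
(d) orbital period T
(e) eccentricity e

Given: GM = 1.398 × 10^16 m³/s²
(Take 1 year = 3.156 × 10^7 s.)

Convert to SI: rₚ = 51.02 Gm = 5.102e+10 m; rₐ = 257.2 Gm = 2.572e+11 m.
(a) With a = (rₚ + rₐ)/2 = 1.5411e+11 m, ε = −GM/(2a) = −1.398e+16/(2 · 1.5411e+11) J/kg ≈ -4.536e+04 J/kg
(b) From a = (rₚ + rₐ)/2 = 1.5411e+11 m and e = (rₐ − rₚ)/(rₐ + rₚ) = 0.668938, p = a(1 − e²) = 1.5411e+11 · (1 − (0.668938)²) ≈ 8.515e+10 m
(c) With a = (rₚ + rₐ)/2 = 1.5411e+11 m, vₚ = √(GM (2/rₚ − 1/a)) = √(1.398e+16 · (2/5.102e+10 − 1/1.5411e+11)) m/s ≈ 676.2 m/s
(d) With a = (rₚ + rₐ)/2 = 1.5411e+11 m, T = 2π √(a³/GM) = 2π √((1.5411e+11)³/1.398e+16) s ≈ 3.215e+09 s
(e) e = (rₐ − rₚ)/(rₐ + rₚ) = (2.572e+11 − 5.102e+10)/(2.572e+11 + 5.102e+10) ≈ 0.6689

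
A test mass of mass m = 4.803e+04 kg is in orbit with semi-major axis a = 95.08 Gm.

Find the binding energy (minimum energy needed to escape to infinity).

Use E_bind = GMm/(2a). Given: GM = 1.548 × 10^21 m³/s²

Convert to SI: a = 95.08 Gm = 9.508e+10 m.
Total orbital energy is E = −GMm/(2a); binding energy is E_bind = −E = GMm/(2a).
E_bind = 1.548e+21 · 4.803e+04 / (2 · 9.508e+10) J ≈ 3.91e+14 J = 391 TJ.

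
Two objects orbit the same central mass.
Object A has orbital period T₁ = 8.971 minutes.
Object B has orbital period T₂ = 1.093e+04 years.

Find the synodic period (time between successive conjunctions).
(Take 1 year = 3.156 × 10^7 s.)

Convert to SI: T₁ = 8.971 minutes = 538.26 s; T₂ = 1.093e+04 years = 3.44951e+11 s.
T_syn = |T₁ · T₂ / (T₁ − T₂)|.
T_syn = |538.26 · 3.44951e+11 / (538.26 − 3.44951e+11)| s ≈ 538.3 s = 8.971 minutes.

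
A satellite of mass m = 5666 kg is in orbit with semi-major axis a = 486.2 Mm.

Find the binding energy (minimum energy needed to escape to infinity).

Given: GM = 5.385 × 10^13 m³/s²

Convert to SI: a = 486.2 Mm = 4.862e+08 m.
Total orbital energy is E = −GMm/(2a); binding energy is E_bind = −E = GMm/(2a).
E_bind = 5.385e+13 · 5666 / (2 · 4.862e+08) J ≈ 3.138e+08 J = 313.8 MJ.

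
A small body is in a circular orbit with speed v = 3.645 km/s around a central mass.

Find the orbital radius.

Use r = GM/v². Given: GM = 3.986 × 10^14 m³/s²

Convert to SI: v = 3.645 km/s = 3645 m/s.
For a circular orbit, v² = GM / r, so r = GM / v².
r = 3.986e+14 / (3645)² m ≈ 3e+07 m = 30 Mm.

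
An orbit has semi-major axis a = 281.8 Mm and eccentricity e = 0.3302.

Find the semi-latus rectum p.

Convert to SI: a = 281.8 Mm = 2.818e+08 m.
p = a (1 − e²).
p = 2.818e+08 · (1 − (0.3302)²) = 2.818e+08 · 0.890968 ≈ 2.511e+08 m = 251.1 Mm.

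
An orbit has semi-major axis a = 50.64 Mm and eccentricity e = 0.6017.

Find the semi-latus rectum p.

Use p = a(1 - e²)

Convert to SI: a = 50.64 Mm = 5.064e+07 m.
p = a (1 − e²).
p = 5.064e+07 · (1 − (0.6017)²) = 5.064e+07 · 0.637957 ≈ 3.231e+07 m = 32.31 Mm.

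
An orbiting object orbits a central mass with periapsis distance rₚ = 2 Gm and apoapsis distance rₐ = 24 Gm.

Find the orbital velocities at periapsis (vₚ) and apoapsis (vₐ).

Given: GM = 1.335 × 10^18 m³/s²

Convert to SI: rₚ = 2 Gm = 2e+09 m; rₐ = 24 Gm = 2.4e+10 m.
Use the vis-viva equation v² = GM(2/r − 1/a) with a = (rₚ + rₐ)/2 = (2e+09 + 2.4e+10)/2 = 1.3e+10 m.
vₚ = √(GM · (2/rₚ − 1/a)) = √(1.335e+18 · (2/2e+09 − 1/1.3e+10)) m/s ≈ 3.51e+04 m/s = 35.1 km/s.
vₐ = √(GM · (2/rₐ − 1/a)) = √(1.335e+18 · (2/2.4e+10 − 1/1.3e+10)) m/s ≈ 2925 m/s = 2.925 km/s.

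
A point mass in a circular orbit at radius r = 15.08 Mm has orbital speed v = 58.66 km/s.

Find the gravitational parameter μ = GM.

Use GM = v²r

Convert to SI: r = 15.08 Mm = 1.508e+07 m; v = 58.66 km/s = 58660 m/s.
For a circular orbit v² = GM/r, so GM = v² · r.
GM = (58660)² · 1.508e+07 m³/s² ≈ 5.189e+16 m³/s² = 5.189 × 10^16 m³/s².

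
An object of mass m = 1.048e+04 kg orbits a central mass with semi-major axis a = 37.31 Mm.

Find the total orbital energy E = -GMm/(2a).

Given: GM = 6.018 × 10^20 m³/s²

Convert to SI: a = 37.31 Mm = 3.731e+07 m.
E = −GMm / (2a).
E = −6.018e+20 · 1.048e+04 / (2 · 3.731e+07) J ≈ -8.452e+16 J = -84.52 PJ.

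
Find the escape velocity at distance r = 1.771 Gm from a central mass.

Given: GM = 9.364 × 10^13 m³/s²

Convert to SI: r = 1.771 Gm = 1.771e+09 m.
Escape velocity comes from setting total energy to zero: ½v² − GM/r = 0 ⇒ v_esc = √(2GM / r).
v_esc = √(2 · 9.364e+13 / 1.771e+09) m/s ≈ 325.2 m/s = 325.2 m/s.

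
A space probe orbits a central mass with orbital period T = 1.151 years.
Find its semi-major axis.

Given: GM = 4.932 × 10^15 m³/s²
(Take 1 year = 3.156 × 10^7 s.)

Convert to SI: T = 1.151 years = 3.63256e+07 s.
Invert Kepler's third law: a = (GM · T² / (4π²))^(1/3).
Substituting T = 3.63256e+07 s and GM = 4.932e+15 m³/s²:
a = (4.932e+15 · (3.63256e+07)² / (4π²))^(1/3) m
a ≈ 5.483e+09 m = 5.483 Gm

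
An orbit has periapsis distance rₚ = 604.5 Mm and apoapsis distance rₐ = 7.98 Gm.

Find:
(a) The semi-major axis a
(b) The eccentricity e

Convert to SI: rₚ = 604.5 Mm = 6.045e+08 m; rₐ = 7.98 Gm = 7.98e+09 m.
(a) a = (rₚ + rₐ) / 2 = (6.045e+08 + 7.98e+09) / 2 ≈ 4.292e+09 m = 4.292 Gm.
(b) e = (rₐ − rₚ) / (rₐ + rₚ) = (7.98e+09 − 6.045e+08) / (7.98e+09 + 6.045e+08) ≈ 0.8592.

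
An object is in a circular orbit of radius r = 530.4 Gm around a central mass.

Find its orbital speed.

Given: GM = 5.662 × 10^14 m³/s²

Convert to SI: r = 530.4 Gm = 5.304e+11 m.
For a circular orbit, gravity supplies the centripetal force, so v = √(GM / r).
v = √(5.662e+14 / 5.304e+11) m/s ≈ 32.67 m/s = 32.67 m/s.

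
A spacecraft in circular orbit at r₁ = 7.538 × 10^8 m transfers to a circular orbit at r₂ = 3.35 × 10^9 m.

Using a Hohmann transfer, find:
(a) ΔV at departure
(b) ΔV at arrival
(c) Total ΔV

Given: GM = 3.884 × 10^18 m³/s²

Transfer semi-major axis: a_t = (r₁ + r₂)/2 = (7.538e+08 + 3.35e+09)/2 = 2.0519e+09 m.
Circular speeds: v₁ = √(GM/r₁) = 71781.3 m/s, v₂ = √(GM/r₂) = 34050 m/s.
Transfer speeds (vis-viva v² = GM(2/r − 1/a_t)): v₁ᵗ = 91718.3 m/s, v₂ᵗ = 20638 m/s.
(a) ΔV₁ = |v₁ᵗ − v₁| ≈ 1.994e+04 m/s = 19.94 km/s.
(b) ΔV₂ = |v₂ − v₂ᵗ| ≈ 1.341e+04 m/s = 13.41 km/s.
(c) ΔV_total = ΔV₁ + ΔV₂ ≈ 3.335e+04 m/s = 33.35 km/s.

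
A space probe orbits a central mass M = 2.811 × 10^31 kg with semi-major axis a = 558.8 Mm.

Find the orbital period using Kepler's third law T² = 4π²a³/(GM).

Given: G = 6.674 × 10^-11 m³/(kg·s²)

Convert to SI: a = 558.8 Mm = 5.588e+08 m.
GM = G · M = 6.674e-11 · 2.811e+31 = 1.87606e+21 m³/s².
Kepler's third law: T = 2π √(a³ / GM).
Substituting a = 5.588e+08 m and GM = 1.87606e+21 m³/s²:
T = 2π √((5.588e+08)³ / 1.87606e+21) s
T ≈ 1916 s = 31.94 minutes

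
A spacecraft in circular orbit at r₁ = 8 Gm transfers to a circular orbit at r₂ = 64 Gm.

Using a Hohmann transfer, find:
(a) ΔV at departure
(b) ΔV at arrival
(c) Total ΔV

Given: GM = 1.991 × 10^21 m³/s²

Convert to SI: r₁ = 8 Gm = 8e+09 m; r₂ = 64 Gm = 6.4e+10 m.
Transfer semi-major axis: a_t = (r₁ + r₂)/2 = (8e+09 + 6.4e+10)/2 = 3.6e+10 m.
Circular speeds: v₁ = √(GM/r₁) = 498874 m/s, v₂ = √(GM/r₂) = 176378 m/s.
Transfer speeds (vis-viva v² = GM(2/r − 1/a_t)): v₁ᵗ = 665165 m/s, v₂ᵗ = 83145.6 m/s.
(a) ΔV₁ = |v₁ᵗ − v₁| ≈ 1.663e+05 m/s = 166.3 km/s.
(b) ΔV₂ = |v₂ − v₂ᵗ| ≈ 9.323e+04 m/s = 93.23 km/s.
(c) ΔV_total = ΔV₁ + ΔV₂ ≈ 2.595e+05 m/s = 259.5 km/s.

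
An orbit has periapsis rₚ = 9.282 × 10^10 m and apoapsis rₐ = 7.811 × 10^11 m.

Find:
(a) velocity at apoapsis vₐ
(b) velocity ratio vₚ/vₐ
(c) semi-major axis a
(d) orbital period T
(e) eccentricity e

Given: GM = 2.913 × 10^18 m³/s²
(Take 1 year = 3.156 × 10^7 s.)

(a) With a = (rₚ + rₐ)/2 = 4.3696e+11 m, vₐ = √(GM (2/rₐ − 1/a)) = √(2.913e+18 · (2/7.811e+11 − 1/4.3696e+11)) m/s ≈ 890.1 m/s
(b) Conservation of angular momentum (rₚvₚ = rₐvₐ) gives vₚ/vₐ = rₐ/rₚ = 7.811e+11/9.282e+10 ≈ 8.415
(c) a = (rₚ + rₐ)/2 = (9.282e+10 + 7.811e+11)/2 ≈ 4.37e+11 m
(d) With a = (rₚ + rₐ)/2 = 4.3696e+11 m, T = 2π √(a³/GM) = 2π √((4.3696e+11)³/2.913e+18) s ≈ 1.063e+09 s
(e) e = (rₐ − rₚ)/(rₐ + rₚ) = (7.811e+11 − 9.282e+10)/(7.811e+11 + 9.282e+10) ≈ 0.7876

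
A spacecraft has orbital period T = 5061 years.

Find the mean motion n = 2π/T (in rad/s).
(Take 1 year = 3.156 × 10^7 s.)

Convert to SI: T = 5061 years = 1.59725e+11 s.
n = 2π / T.
n = 2π / 1.59725e+11 s ≈ 3.934e-11 rad/s.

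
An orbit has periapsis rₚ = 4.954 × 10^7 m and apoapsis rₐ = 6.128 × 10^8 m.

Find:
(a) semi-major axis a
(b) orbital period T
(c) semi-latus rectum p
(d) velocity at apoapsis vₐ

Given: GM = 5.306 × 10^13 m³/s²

(a) a = (rₚ + rₐ)/2 = (4.954e+07 + 6.128e+08)/2 ≈ 3.312e+08 m
(b) With a = (rₚ + rₐ)/2 = 3.3117e+08 m, T = 2π √(a³/GM) = 2π √((3.3117e+08)³/5.306e+13) s ≈ 5.198e+06 s
(c) From a = (rₚ + rₐ)/2 = 3.3117e+08 m and e = (rₐ − rₚ)/(rₐ + rₚ) = 0.850409, p = a(1 − e²) = 3.3117e+08 · (1 − (0.850409)²) ≈ 9.167e+07 m
(d) With a = (rₚ + rₐ)/2 = 3.3117e+08 m, vₐ = √(GM (2/rₐ − 1/a)) = √(5.306e+13 · (2/6.128e+08 − 1/3.3117e+08)) m/s ≈ 113.8 m/s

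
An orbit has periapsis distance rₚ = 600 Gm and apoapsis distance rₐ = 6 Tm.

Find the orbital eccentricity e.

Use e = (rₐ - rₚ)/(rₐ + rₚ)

Convert to SI: rₚ = 600 Gm = 6e+11 m; rₐ = 6 Tm = 6e+12 m.
e = (rₐ − rₚ) / (rₐ + rₚ).
e = (6e+12 − 6e+11) / (6e+12 + 6e+11) = 5.4e+12 / 6.6e+12 ≈ 0.8182.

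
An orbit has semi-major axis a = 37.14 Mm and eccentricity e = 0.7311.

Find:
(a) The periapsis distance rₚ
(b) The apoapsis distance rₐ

Convert to SI: a = 37.14 Mm = 3.714e+07 m.
(a) rₚ = a(1 − e) = 3.714e+07 · (1 − 0.7311) = 3.714e+07 · 0.2689 ≈ 9.987e+06 m = 9.987 Mm.
(b) rₐ = a(1 + e) = 3.714e+07 · (1 + 0.7311) = 3.714e+07 · 1.7311 ≈ 6.429e+07 m = 64.29 Mm.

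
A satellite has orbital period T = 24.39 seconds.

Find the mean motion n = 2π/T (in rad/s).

n = 2π / T.
n = 2π / 24.39 s ≈ 0.2576 rad/s.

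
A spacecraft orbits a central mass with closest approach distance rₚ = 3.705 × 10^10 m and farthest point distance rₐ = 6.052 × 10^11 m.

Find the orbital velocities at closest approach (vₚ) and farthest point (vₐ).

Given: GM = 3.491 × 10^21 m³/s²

Use the vis-viva equation v² = GM(2/r − 1/a) with a = (rₚ + rₐ)/2 = (3.705e+10 + 6.052e+11)/2 = 3.21125e+11 m.
vₚ = √(GM · (2/rₚ − 1/a)) = √(3.491e+21 · (2/3.705e+10 − 1/3.21125e+11)) m/s ≈ 4.214e+05 m/s = 421.4 km/s.
vₐ = √(GM · (2/rₐ − 1/a)) = √(3.491e+21 · (2/6.052e+11 − 1/3.21125e+11)) m/s ≈ 2.58e+04 m/s = 25.8 km/s.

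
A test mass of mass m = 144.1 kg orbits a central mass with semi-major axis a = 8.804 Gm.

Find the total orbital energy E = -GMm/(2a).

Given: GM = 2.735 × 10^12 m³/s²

Convert to SI: a = 8.804 Gm = 8.804e+09 m.
E = −GMm / (2a).
E = −2.735e+12 · 144.1 / (2 · 8.804e+09) J ≈ -2.238e+04 J = -22.38 kJ.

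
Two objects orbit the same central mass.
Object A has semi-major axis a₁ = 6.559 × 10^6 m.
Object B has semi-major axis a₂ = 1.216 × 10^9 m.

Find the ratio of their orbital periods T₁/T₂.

From Kepler's third law, (T₁/T₂)² = (a₁/a₂)³, so T₁/T₂ = (a₁/a₂)^(3/2).
a₁/a₂ = 6.559e+06 / 1.216e+09 = 0.00539391.
T₁/T₂ = (0.00539391)^(3/2) ≈ 0.0003961.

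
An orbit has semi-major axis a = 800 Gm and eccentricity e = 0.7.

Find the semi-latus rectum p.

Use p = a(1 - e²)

Convert to SI: a = 800 Gm = 8e+11 m.
p = a (1 − e²).
p = 8e+11 · (1 − (0.7)²) = 8e+11 · 0.51 ≈ 4.08e+11 m = 408 Gm.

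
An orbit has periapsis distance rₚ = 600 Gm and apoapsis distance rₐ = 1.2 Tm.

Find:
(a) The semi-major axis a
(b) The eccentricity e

Convert to SI: rₚ = 600 Gm = 6e+11 m; rₐ = 1.2 Tm = 1.2e+12 m.
(a) a = (rₚ + rₐ) / 2 = (6e+11 + 1.2e+12) / 2 ≈ 9e+11 m = 900 Gm.
(b) e = (rₐ − rₚ) / (rₐ + rₚ) = (1.2e+12 − 6e+11) / (1.2e+12 + 6e+11) ≈ 0.3333.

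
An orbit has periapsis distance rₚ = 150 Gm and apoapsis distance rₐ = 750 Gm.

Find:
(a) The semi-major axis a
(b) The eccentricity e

Convert to SI: rₚ = 150 Gm = 1.5e+11 m; rₐ = 750 Gm = 7.5e+11 m.
(a) a = (rₚ + rₐ) / 2 = (1.5e+11 + 7.5e+11) / 2 ≈ 4.5e+11 m = 450 Gm.
(b) e = (rₐ − rₚ) / (rₐ + rₚ) = (7.5e+11 − 1.5e+11) / (7.5e+11 + 1.5e+11) ≈ 0.6667.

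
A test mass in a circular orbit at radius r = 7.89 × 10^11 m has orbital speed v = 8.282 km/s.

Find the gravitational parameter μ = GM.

Convert to SI: v = 8.282 km/s = 8282 m/s.
For a circular orbit v² = GM/r, so GM = v² · r.
GM = (8282)² · 7.89e+11 m³/s² ≈ 5.412e+19 m³/s² = 5.412 × 10^19 m³/s².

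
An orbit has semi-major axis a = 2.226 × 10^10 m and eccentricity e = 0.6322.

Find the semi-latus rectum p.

p = a (1 − e²).
p = 2.226e+10 · (1 − (0.6322)²) = 2.226e+10 · 0.600323 ≈ 1.336e+10 m = 1.336 × 10^10 m.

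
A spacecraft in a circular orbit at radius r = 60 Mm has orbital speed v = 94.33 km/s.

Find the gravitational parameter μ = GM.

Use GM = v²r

Convert to SI: r = 60 Mm = 6e+07 m; v = 94.33 km/s = 94330 m/s.
For a circular orbit v² = GM/r, so GM = v² · r.
GM = (94330)² · 6e+07 m³/s² ≈ 5.339e+17 m³/s² = 5.339 × 10^17 m³/s².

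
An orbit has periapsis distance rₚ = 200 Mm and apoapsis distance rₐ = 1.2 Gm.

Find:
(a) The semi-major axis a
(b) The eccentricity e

Convert to SI: rₚ = 200 Mm = 2e+08 m; rₐ = 1.2 Gm = 1.2e+09 m.
(a) a = (rₚ + rₐ) / 2 = (2e+08 + 1.2e+09) / 2 ≈ 7e+08 m = 700 Mm.
(b) e = (rₐ − rₚ) / (rₐ + rₚ) = (1.2e+09 − 2e+08) / (1.2e+09 + 2e+08) ≈ 0.7143.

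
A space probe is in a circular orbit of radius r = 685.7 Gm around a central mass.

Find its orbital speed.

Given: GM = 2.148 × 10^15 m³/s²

Convert to SI: r = 685.7 Gm = 6.857e+11 m.
For a circular orbit, gravity supplies the centripetal force, so v = √(GM / r).
v = √(2.148e+15 / 6.857e+11) m/s ≈ 55.97 m/s = 55.97 m/s.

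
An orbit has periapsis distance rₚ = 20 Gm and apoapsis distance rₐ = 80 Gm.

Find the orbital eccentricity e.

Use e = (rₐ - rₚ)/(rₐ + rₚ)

Convert to SI: rₚ = 20 Gm = 2e+10 m; rₐ = 80 Gm = 8e+10 m.
e = (rₐ − rₚ) / (rₐ + rₚ).
e = (8e+10 − 2e+10) / (8e+10 + 2e+10) = 6e+10 / 1e+11 ≈ 0.6.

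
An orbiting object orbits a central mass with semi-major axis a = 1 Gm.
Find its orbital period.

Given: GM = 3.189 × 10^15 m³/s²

Convert to SI: a = 1 Gm = 1e+09 m.
Kepler's third law: T = 2π √(a³ / GM).
Substituting a = 1e+09 m and GM = 3.189e+15 m³/s²:
T = 2π √((1e+09)³ / 3.189e+15) s
T ≈ 3.518e+06 s = 40.72 days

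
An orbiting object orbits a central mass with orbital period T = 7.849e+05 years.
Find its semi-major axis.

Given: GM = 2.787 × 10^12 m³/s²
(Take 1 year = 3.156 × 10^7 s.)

Convert to SI: T = 7.849e+05 years = 2.47714e+13 s.
Invert Kepler's third law: a = (GM · T² / (4π²))^(1/3).
Substituting T = 2.47714e+13 s and GM = 2.787e+12 m³/s²:
a = (2.787e+12 · (2.47714e+13)² / (4π²))^(1/3) m
a ≈ 3.512e+12 m = 3.512 Tm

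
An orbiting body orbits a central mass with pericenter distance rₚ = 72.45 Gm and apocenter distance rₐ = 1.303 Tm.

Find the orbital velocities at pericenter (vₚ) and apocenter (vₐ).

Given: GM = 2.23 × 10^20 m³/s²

Convert to SI: rₚ = 72.45 Gm = 7.245e+10 m; rₐ = 1.303 Tm = 1.303e+12 m.
Use the vis-viva equation v² = GM(2/r − 1/a) with a = (rₚ + rₐ)/2 = (7.245e+10 + 1.303e+12)/2 = 6.87725e+11 m.
vₚ = √(GM · (2/rₚ − 1/a)) = √(2.23e+20 · (2/7.245e+10 − 1/6.87725e+11)) m/s ≈ 7.637e+04 m/s = 76.37 km/s.
vₐ = √(GM · (2/rₐ − 1/a)) = √(2.23e+20 · (2/1.303e+12 − 1/6.87725e+11)) m/s ≈ 4246 m/s = 4.246 km/s.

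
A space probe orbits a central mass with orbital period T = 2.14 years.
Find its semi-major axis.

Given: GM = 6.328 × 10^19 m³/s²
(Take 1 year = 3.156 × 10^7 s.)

Convert to SI: T = 2.14 years = 6.75384e+07 s.
Invert Kepler's third law: a = (GM · T² / (4π²))^(1/3).
Substituting T = 6.75384e+07 s and GM = 6.328e+19 m³/s²:
a = (6.328e+19 · (6.75384e+07)² / (4π²))^(1/3) m
a ≈ 1.941e+11 m = 1.941 × 10^11 m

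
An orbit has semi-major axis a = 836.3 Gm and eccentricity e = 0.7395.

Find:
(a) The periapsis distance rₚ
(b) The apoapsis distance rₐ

Convert to SI: a = 836.3 Gm = 8.363e+11 m.
(a) rₚ = a(1 − e) = 8.363e+11 · (1 − 0.7395) = 8.363e+11 · 0.2605 ≈ 2.179e+11 m = 217.9 Gm.
(b) rₐ = a(1 + e) = 8.363e+11 · (1 + 0.7395) = 8.363e+11 · 1.7395 ≈ 1.455e+12 m = 1.455 Tm.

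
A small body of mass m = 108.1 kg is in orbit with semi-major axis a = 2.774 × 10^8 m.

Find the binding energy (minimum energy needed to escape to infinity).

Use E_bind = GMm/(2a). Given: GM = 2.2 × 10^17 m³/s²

Total orbital energy is E = −GMm/(2a); binding energy is E_bind = −E = GMm/(2a).
E_bind = 2.2e+17 · 108.1 / (2 · 2.774e+08) J ≈ 4.287e+10 J = 42.87 GJ.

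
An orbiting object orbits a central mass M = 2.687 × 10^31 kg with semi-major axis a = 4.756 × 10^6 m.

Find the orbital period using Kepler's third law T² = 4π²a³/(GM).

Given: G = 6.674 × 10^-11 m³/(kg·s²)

GM = G · M = 6.674e-11 · 2.687e+31 = 1.7933e+21 m³/s².
Kepler's third law: T = 2π √(a³ / GM).
Substituting a = 4.756e+06 m and GM = 1.7933e+21 m³/s²:
T = 2π √((4.756e+06)³ / 1.7933e+21) s
T ≈ 1.539 s = 1.539 seconds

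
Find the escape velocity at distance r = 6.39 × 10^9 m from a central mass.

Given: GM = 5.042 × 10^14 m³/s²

Escape velocity comes from setting total energy to zero: ½v² − GM/r = 0 ⇒ v_esc = √(2GM / r).
v_esc = √(2 · 5.042e+14 / 6.39e+09) m/s ≈ 397.3 m/s = 397.3 m/s.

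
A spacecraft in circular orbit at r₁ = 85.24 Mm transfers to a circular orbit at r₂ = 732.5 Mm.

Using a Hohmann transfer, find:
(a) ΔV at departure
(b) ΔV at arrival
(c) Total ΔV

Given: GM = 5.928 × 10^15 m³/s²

Convert to SI: r₁ = 85.24 Mm = 8.524e+07 m; r₂ = 732.5 Mm = 7.325e+08 m.
Transfer semi-major axis: a_t = (r₁ + r₂)/2 = (8.524e+07 + 7.325e+08)/2 = 4.0887e+08 m.
Circular speeds: v₁ = √(GM/r₁) = 8339.35 m/s, v₂ = √(GM/r₂) = 2844.79 m/s.
Transfer speeds (vis-viva v² = GM(2/r − 1/a_t)): v₁ᵗ = 11162 m/s, v₂ᵗ = 1298.91 m/s.
(a) ΔV₁ = |v₁ᵗ − v₁| ≈ 2823 m/s = 2.823 km/s.
(b) ΔV₂ = |v₂ − v₂ᵗ| ≈ 1546 m/s = 1.546 km/s.
(c) ΔV_total = ΔV₁ + ΔV₂ ≈ 4369 m/s = 4.369 km/s.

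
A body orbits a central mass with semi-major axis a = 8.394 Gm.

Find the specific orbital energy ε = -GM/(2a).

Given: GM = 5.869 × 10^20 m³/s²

Convert to SI: a = 8.394 Gm = 8.394e+09 m.
ε = −GM / (2a).
ε = −5.869e+20 / (2 · 8.394e+09) J/kg ≈ -3.496e+10 J/kg = -34.96 GJ/kg.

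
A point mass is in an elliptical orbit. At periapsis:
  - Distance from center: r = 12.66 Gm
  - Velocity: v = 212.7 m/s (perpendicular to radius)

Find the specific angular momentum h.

Convert to SI: r = 12.66 Gm = 1.266e+10 m.
With v perpendicular to r, h = r · v.
h = 1.266e+10 · 212.7 m²/s ≈ 2.693e+12 m²/s.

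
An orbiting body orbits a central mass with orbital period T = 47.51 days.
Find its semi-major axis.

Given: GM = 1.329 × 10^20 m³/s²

Convert to SI: T = 47.51 days = 4.10486e+06 s.
Invert Kepler's third law: a = (GM · T² / (4π²))^(1/3).
Substituting T = 4.10486e+06 s and GM = 1.329e+20 m³/s²:
a = (1.329e+20 · (4.10486e+06)² / (4π²))^(1/3) m
a ≈ 3.842e+10 m = 38.42 Gm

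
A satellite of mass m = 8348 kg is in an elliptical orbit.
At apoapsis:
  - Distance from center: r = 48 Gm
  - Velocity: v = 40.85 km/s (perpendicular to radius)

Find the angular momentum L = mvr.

Convert to SI: r = 48 Gm = 4.8e+10 m; v = 40.85 km/s = 40850 m/s.
Since v is perpendicular to r, L = m · v · r.
L = 8348 · 40850 · 4.8e+10 kg·m²/s ≈ 1.637e+19 kg·m²/s.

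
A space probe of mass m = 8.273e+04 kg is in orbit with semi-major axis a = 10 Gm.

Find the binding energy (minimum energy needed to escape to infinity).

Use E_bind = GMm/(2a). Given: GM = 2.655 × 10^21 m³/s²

Convert to SI: a = 10 Gm = 1e+10 m.
Total orbital energy is E = −GMm/(2a); binding energy is E_bind = −E = GMm/(2a).
E_bind = 2.655e+21 · 8.273e+04 / (2 · 1e+10) J ≈ 1.098e+16 J = 10.98 PJ.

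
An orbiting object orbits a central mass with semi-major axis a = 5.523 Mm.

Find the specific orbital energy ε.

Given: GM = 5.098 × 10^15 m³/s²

Convert to SI: a = 5.523 Mm = 5.523e+06 m.
ε = −GM / (2a).
ε = −5.098e+15 / (2 · 5.523e+06) J/kg ≈ -4.615e+08 J/kg = -461.5 MJ/kg.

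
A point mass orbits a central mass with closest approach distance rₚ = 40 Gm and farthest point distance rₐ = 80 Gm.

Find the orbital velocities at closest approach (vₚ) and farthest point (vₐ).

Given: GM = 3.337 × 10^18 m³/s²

Convert to SI: rₚ = 40 Gm = 4e+10 m; rₐ = 80 Gm = 8e+10 m.
Use the vis-viva equation v² = GM(2/r − 1/a) with a = (rₚ + rₐ)/2 = (4e+10 + 8e+10)/2 = 6e+10 m.
vₚ = √(GM · (2/rₚ − 1/a)) = √(3.337e+18 · (2/4e+10 − 1/6e+10)) m/s ≈ 1.055e+04 m/s = 10.55 km/s.
vₐ = √(GM · (2/rₐ − 1/a)) = √(3.337e+18 · (2/8e+10 − 1/6e+10)) m/s ≈ 5273 m/s = 5.273 km/s.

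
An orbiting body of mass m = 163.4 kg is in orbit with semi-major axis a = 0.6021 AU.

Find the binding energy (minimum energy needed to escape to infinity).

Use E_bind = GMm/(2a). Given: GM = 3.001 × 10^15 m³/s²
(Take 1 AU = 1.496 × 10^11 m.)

Convert to SI: a = 0.6021 AU = 9.00742e+10 m.
Total orbital energy is E = −GMm/(2a); binding energy is E_bind = −E = GMm/(2a).
E_bind = 3.001e+15 · 163.4 / (2 · 9.00742e+10) J ≈ 2.722e+06 J = 2.722 MJ.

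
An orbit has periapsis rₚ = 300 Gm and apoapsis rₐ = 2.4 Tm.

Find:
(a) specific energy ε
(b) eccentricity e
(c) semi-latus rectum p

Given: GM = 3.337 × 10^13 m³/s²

Convert to SI: rₚ = 300 Gm = 3e+11 m; rₐ = 2.4 Tm = 2.4e+12 m.
(a) With a = (rₚ + rₐ)/2 = 1.35e+12 m, ε = −GM/(2a) = −3.337e+13/(2 · 1.35e+12) J/kg ≈ -12.36 J/kg
(b) e = (rₐ − rₚ)/(rₐ + rₚ) = (2.4e+12 − 3e+11)/(2.4e+12 + 3e+11) ≈ 0.7778
(c) From a = (rₚ + rₐ)/2 = 1.35e+12 m and e = (rₐ − rₚ)/(rₐ + rₚ) = 0.777778, p = a(1 − e²) = 1.35e+12 · (1 − (0.777778)²) ≈ 5.333e+11 m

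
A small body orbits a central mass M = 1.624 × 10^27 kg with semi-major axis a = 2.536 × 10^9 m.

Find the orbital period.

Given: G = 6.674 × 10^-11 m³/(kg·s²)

GM = G · M = 6.674e-11 · 1.624e+27 = 1.08386e+17 m³/s².
Kepler's third law: T = 2π √(a³ / GM).
Substituting a = 2.536e+09 m and GM = 1.08386e+17 m³/s²:
T = 2π √((2.536e+09)³ / 1.08386e+17) s
T ≈ 2.437e+06 s = 28.21 days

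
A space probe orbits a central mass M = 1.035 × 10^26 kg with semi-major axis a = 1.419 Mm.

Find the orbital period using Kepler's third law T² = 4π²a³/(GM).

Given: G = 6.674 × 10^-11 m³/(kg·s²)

Convert to SI: a = 1.419 Mm = 1.419e+06 m.
GM = G · M = 6.674e-11 · 1.035e+26 = 6.90759e+15 m³/s².
Kepler's third law: T = 2π √(a³ / GM).
Substituting a = 1.419e+06 m and GM = 6.90759e+15 m³/s²:
T = 2π √((1.419e+06)³ / 6.90759e+15) s
T ≈ 127.8 s = 2.13 minutes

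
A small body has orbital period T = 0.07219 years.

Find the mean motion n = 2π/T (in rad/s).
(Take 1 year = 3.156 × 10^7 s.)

Convert to SI: T = 0.07219 years = 2.27832e+06 s.
n = 2π / T.
n = 2π / 2.27832e+06 s ≈ 2.758e-06 rad/s.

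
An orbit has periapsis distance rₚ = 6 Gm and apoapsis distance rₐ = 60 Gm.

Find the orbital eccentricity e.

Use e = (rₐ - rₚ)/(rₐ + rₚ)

Convert to SI: rₚ = 6 Gm = 6e+09 m; rₐ = 60 Gm = 6e+10 m.
e = (rₐ − rₚ) / (rₐ + rₚ).
e = (6e+10 − 6e+09) / (6e+10 + 6e+09) = 5.4e+10 / 6.6e+10 ≈ 0.8182.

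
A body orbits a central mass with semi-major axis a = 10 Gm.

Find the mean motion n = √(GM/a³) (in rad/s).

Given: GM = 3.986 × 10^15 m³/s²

Convert to SI: a = 10 Gm = 1e+10 m.
n = √(GM / a³).
n = √(3.986e+15 / (1e+10)³) rad/s ≈ 6.313e-08 rad/s.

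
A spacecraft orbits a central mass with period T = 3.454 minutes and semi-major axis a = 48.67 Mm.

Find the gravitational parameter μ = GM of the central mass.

Convert to SI: T = 3.454 minutes = 207.24 s; a = 48.67 Mm = 4.867e+07 m.
GM = 4π² · a³ / T².
GM = 4π² · (4.867e+07)³ / (207.24)² m³/s² ≈ 1.06e+20 m³/s² = 1.06 × 10^20 m³/s².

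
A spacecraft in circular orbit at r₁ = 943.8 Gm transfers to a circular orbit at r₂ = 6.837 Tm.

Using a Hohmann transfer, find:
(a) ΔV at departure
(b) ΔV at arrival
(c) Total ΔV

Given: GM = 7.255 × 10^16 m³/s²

Convert to SI: r₁ = 943.8 Gm = 9.438e+11 m; r₂ = 6.837 Tm = 6.837e+12 m.
Transfer semi-major axis: a_t = (r₁ + r₂)/2 = (9.438e+11 + 6.837e+12)/2 = 3.8904e+12 m.
Circular speeds: v₁ = √(GM/r₁) = 277.255 m/s, v₂ = √(GM/r₂) = 103.012 m/s.
Transfer speeds (vis-viva v² = GM(2/r − 1/a_t)): v₁ᵗ = 367.548 m/s, v₂ᵗ = 50.7375 m/s.
(a) ΔV₁ = |v₁ᵗ − v₁| ≈ 90.29 m/s = 90.29 m/s.
(b) ΔV₂ = |v₂ − v₂ᵗ| ≈ 52.27 m/s = 52.27 m/s.
(c) ΔV_total = ΔV₁ + ΔV₂ ≈ 142.6 m/s = 142.6 m/s.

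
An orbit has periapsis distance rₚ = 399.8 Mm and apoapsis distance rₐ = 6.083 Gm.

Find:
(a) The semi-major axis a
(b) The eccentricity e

Convert to SI: rₚ = 399.8 Mm = 3.998e+08 m; rₐ = 6.083 Gm = 6.083e+09 m.
(a) a = (rₚ + rₐ) / 2 = (3.998e+08 + 6.083e+09) / 2 ≈ 3.241e+09 m = 3.241 Gm.
(b) e = (rₐ − rₚ) / (rₐ + rₚ) = (6.083e+09 − 3.998e+08) / (6.083e+09 + 3.998e+08) ≈ 0.8767.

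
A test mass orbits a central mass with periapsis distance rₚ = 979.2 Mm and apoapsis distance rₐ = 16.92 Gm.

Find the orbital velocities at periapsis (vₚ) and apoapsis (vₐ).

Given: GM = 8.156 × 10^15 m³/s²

Convert to SI: rₚ = 979.2 Mm = 9.792e+08 m; rₐ = 16.92 Gm = 1.692e+10 m.
Use the vis-viva equation v² = GM(2/r − 1/a) with a = (rₚ + rₐ)/2 = (9.792e+08 + 1.692e+10)/2 = 8.9496e+09 m.
vₚ = √(GM · (2/rₚ − 1/a)) = √(8.156e+15 · (2/9.792e+08 − 1/8.9496e+09)) m/s ≈ 3968 m/s = 3.968 km/s.
vₐ = √(GM · (2/rₐ − 1/a)) = √(8.156e+15 · (2/1.692e+10 − 1/8.9496e+09)) m/s ≈ 229.7 m/s = 229.7 m/s.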